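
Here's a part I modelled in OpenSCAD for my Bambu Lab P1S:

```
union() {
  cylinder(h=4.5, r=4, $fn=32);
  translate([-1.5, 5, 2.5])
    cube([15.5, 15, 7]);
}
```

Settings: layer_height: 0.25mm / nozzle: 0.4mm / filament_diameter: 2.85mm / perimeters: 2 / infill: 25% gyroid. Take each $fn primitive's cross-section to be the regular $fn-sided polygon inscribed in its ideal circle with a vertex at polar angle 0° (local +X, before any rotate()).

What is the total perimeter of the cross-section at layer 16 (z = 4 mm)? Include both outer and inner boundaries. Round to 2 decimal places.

At z = 4 mm: the r=4 cylinder contributes a regular 32-gon of circumradius 4 (perimeter = 2·32·4.000·sin(180°/32) = 25.09 mm); the cube at (-1.5, 5) (footprint 15.5×15) is included at this height (perimeter 61.00 mm); Combining (union): the 2 present regions are separate (no shared area or edge), so areas and boundary lengths simply add and each stays a separate island — boundary = 86.09 mm. Overall, the cross-section has 2 separate islands. Total boundary length (outer) = 86.09 mm.

86.09 mm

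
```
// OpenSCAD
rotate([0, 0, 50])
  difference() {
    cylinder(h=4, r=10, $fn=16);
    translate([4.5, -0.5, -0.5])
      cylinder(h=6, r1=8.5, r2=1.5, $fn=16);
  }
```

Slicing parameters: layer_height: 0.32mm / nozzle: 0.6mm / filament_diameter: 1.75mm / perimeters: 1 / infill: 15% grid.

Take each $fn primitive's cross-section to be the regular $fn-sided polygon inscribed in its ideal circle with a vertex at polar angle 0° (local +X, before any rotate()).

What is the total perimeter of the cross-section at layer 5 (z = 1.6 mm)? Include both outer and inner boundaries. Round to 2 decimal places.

83.45 mm

At z = 1.6 mm: the r=10 cylinder contributes a regular 16-gon of circumradius 10 (perimeter = 2·16·10.000·sin(180°/16) = 62.43 mm); the cone at (4.5, -0.5) contributes a regular 16-gon of circumradius 6.050 (interpolated between r1=8.5 and r2=1.5 at t=0.350) (perimeter = 2·16·6.050·sin(180°/16) = 37.77 mm); Taking the first minus the rest: starting from the r=10 cylinder, the cone at (4.5, -0.5) partially overlaps it — only the 108.64 mm² overlap (of its 112.06 mm²) is removed, clipping the outline — boundary = 83.45 mm; (whole slice rotated 50° about Z — lengths, areas and connectivity unchanged). Overall, the cross-section is a single solid region. Total boundary length (outer) = 83.45 mm.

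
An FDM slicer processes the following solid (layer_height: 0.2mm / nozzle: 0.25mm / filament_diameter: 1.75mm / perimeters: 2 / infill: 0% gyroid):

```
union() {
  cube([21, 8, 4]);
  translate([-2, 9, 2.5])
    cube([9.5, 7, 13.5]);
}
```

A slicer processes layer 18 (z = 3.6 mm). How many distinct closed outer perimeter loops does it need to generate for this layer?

2

At z = 3.6 mm: the 21×8 cube contributes its full rectangle; the cube at (-2, 9) is present — its section is the full 9.5×7 rectangle; Taking the union: the 2 present regions are separate (no shared area or edge), so areas and boundary lengths simply add and each stays a separate island — 2 connected regions. The result has 2 disconnected regions.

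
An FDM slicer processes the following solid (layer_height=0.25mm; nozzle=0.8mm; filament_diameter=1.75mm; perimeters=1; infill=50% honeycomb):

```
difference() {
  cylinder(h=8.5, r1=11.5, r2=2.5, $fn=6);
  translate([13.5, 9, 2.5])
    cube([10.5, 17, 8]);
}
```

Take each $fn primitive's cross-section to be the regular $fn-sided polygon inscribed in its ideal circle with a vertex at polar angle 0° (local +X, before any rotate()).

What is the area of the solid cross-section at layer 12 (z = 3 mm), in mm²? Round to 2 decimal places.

At z = 3 mm: the cone: at t=0.353 of its height the radius interpolates to r₁+(r₂−r₁)t = 8.324, giving a regular 6-gon of that circumradius (area = (6/2)·8.324²·sin(360°/6) = 180.00 mm²); the 10.5×17 cube at (13.5, 9) contributes its full rectangle (area 178.50 mm²); Taking the first minus the rest: starting from the cone (180.00 mm²), the 10.5×17 cube at (13.5, 9) misses the remaining region (no effect) — area = 180.00 mm². Overall, the cross-section is a single solid region. Net area = 180.00 mm².

180.00 mm²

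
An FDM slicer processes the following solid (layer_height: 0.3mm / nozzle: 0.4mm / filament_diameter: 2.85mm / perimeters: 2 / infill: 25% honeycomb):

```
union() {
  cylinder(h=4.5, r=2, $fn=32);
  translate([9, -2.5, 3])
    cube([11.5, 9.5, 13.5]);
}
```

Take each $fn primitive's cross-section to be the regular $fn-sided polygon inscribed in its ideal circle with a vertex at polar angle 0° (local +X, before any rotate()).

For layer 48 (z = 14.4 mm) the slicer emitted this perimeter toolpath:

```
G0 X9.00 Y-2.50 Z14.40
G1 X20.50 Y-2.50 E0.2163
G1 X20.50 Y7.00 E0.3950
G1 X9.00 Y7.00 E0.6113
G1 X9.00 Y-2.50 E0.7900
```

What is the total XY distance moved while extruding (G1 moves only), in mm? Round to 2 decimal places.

42.00 mm

Sum the Euclidean lengths of each G1 segment: total = 42.00 mm.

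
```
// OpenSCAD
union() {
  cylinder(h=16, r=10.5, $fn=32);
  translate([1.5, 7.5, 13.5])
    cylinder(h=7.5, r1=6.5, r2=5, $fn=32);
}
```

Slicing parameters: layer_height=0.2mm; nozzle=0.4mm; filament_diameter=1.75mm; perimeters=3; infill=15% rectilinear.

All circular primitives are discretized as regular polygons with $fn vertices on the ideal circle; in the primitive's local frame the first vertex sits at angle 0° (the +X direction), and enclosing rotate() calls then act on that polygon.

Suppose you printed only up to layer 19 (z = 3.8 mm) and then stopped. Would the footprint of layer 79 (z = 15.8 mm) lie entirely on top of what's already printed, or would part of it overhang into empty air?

Compare the two slices. At z = 3.8: the r=10.5 cylinder gives a regular 32-gon of circumradius 10.5 (constant along its height) (area = (32/2)·10.500²·sin(360°/32) = 344.14 mm²); the cone at (1.5, 7.5) does not reach this height (z outside [13.5, 21]); Taking the union: only the r=10.5 cylinder is present, so the union is just that shape — area = 344.14 mm². At z = 15.8: the r=10.5 cylinder gives a regular 32-gon of circumradius 10.5 (constant along its height) (area = (32/2)·10.500²·sin(360°/32) = 344.14 mm²); the cone at (1.5, 7.5) (r1=6.5→r2=5) has section circumradius 6.040 here — a regular 32-gon (area = (32/2)·6.040²·sin(360°/32) = 113.88 mm²); Combining (union): the regions partially overlap — summed areas 458.01 mm² minus the doubly-counted overlap 83.48 mm² gives 374.53 mm² — area = 374.53 mm². Checking containment: at z = 15.8 the cross-section extends beyond the z = 3.8 cross-section by about 30.40 mm².

part overhangs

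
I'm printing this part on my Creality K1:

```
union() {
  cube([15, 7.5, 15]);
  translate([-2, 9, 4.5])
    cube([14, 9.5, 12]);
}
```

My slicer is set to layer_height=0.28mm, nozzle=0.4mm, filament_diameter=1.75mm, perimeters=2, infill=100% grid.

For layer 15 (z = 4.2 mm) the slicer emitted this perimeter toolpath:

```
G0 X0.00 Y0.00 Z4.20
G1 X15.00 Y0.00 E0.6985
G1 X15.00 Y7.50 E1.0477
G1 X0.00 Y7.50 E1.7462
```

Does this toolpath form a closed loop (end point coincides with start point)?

Start point (G0): (0.00, 0.00). End point (last G1): the path does not return to the start — open.

no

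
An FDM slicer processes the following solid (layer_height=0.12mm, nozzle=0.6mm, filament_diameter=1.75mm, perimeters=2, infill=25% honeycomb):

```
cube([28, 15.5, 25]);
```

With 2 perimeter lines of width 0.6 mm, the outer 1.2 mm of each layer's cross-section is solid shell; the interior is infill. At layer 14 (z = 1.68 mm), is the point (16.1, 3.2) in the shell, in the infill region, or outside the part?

infill

At z = 1.68 mm: the cube is present — its section is the full 28×15.5 rectangle. Overall, the cross-section is a single solid region. The nearest boundary edge runs (0.00, 0.00)→(28.00, 0.00); distance from the point to it = 3.20 mm. The point is inside the cross-section and 3.20 mm from the nearest boundary — more than the 1.2 mm shell width (2 × 0.6), so it's in the infill interior.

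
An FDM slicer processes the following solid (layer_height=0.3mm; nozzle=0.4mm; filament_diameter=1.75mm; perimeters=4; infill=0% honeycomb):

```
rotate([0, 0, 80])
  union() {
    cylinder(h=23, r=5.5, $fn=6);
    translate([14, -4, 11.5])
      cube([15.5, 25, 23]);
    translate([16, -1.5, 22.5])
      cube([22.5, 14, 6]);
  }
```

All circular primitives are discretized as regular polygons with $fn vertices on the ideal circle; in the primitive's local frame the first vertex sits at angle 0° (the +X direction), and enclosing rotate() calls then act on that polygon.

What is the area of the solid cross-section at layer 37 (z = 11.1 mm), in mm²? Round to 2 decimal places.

78.59 mm²

At z = 11.1 mm: the r=5.5 cylinder contributes a regular 6-gon of circumradius 5.5 (area = (6/2)·5.500²·sin(360°/6) = 78.59 mm²); the cube at (14, -4) does not reach this height (z outside [11.5, 34.5]); the cube at (16, -1.5) does not reach this height (z outside [22.5, 28.5]); Taking the union: only the r=5.5 cylinder is present, so the union is just that shape — area = 78.59 mm²; (rotated 80° about Z; rotation is an isometry so areas/perimeters/island counts are preserved). Overall, the cross-section is a single solid region. Net area = 78.59 mm².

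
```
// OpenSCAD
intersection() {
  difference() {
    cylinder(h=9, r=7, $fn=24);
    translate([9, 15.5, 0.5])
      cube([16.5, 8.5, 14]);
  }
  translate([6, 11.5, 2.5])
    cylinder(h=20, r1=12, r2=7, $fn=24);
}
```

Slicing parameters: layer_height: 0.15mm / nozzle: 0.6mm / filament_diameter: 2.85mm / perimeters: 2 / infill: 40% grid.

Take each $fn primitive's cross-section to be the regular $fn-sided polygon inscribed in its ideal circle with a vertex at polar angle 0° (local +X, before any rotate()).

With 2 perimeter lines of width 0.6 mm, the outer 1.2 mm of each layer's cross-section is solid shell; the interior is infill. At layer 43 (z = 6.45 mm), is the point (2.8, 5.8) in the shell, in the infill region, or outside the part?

At z = 6.45 mm: the r=7 cylinder gives a regular 24-gon of circumradius 7 (constant along its height); the 16.5×8.5 cube at (9, 15.5) contributes its full rectangle; After the difference (first − rest): starting from the r=7 cylinder, the 16.5×8.5 cube at (9, 15.5) misses the remaining region (no effect) — 1 connected region; the cone at (6, 11.5) (r1=12→r2=7) has section circumradius 11.012 here — a regular 24-gon; Keeping only the common overlap: the cone at (6, 11.5) partially overlaps that combined region; clipping to the common part keeps 40.39 mm² — 1 connected region. Overall, the cross-section is a single solid region. The nearest boundary edge runs (1.81, 6.76)→(3.50, 6.06); distance from the point to it = 0.51 mm. The point is inside the cross-section, 0.51 mm from the nearest boundary — within the 1.2 mm shell band (2 × 0.6).

shell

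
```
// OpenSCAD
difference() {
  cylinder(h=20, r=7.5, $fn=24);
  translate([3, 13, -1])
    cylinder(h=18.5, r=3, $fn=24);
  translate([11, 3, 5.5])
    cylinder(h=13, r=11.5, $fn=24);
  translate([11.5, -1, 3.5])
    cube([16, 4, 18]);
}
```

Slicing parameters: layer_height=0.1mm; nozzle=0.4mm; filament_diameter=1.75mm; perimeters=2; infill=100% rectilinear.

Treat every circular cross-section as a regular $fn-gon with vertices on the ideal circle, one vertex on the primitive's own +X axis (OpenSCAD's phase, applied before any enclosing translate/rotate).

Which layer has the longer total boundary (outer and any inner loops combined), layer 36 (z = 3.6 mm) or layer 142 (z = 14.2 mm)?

Layer 36 (z = 3.6): the cylinder: section is a regular 24-gon, circumradius r=7.5 (perimeter = 2·24·7.500·sin(180°/24) = 46.99 mm); the r=3 cylinder at (3, 13) contributes a regular 24-gon of circumradius 3 (perimeter = 2·24·3.000·sin(180°/24) = 18.80 mm); the cylinder at (11, 3) is absent (z outside [5.5, 18.5]); the cube at (11.5, -1) (footprint 16×4) is included at this height (perimeter 40.00 mm); Taking the first minus the rest: starting from the r=7.5 cylinder, the r=3 cylinder at (3, 13) misses the remaining region (no effect); the 16×4 cube at (11.5, -1) misses the remaining region (no effect) — boundary = 46.99 mm. So its perimeter = 46.99 mm. Layer 142 (z = 14.2): the r=7.5 cylinder gives a regular 24-gon of circumradius 7.5 (constant along its height) (perimeter = 2·24·7.500·sin(180°/24) = 46.99 mm); the r=3 cylinder at (3, 13) gives a regular 24-gon of circumradius 3 (constant along its height) (perimeter = 2·24·3.000·sin(180°/24) = 18.80 mm); the r=11.5 cylinder at (11, 3) gives a regular 24-gon of circumradius 11.5 (constant along its height) (perimeter = 2·24·11.500·sin(180°/24) = 72.05 mm); the cube at (11.5, -1) (footprint 16×4) is included at this height (perimeter 40.00 mm); Subtracting the remaining from the first: starting from the r=7.5 cylinder, the r=3 cylinder at (3, 13) misses the remaining region (no effect); the r=11.5 cylinder at (11, 3) partially overlaps it — only the 75.57 mm² overlap (of its 410.75 mm²) is removed, clipping the outline; the 16×4 cube at (11.5, -1) misses the remaining region (no effect) — boundary = 43.74 mm. So its perimeter = 43.74 mm. Layer 36 is larger (46.99 vs 43.74 mm).

layer 36 (z = 3.6 mm)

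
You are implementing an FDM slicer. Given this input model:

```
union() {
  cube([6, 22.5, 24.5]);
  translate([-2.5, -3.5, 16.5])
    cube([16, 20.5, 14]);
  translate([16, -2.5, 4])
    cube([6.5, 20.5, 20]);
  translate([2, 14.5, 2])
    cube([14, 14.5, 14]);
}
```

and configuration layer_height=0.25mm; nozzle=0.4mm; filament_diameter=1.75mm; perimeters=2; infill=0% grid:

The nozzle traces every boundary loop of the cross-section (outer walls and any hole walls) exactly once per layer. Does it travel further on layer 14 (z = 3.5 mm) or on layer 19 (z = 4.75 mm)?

Layer 14 (z = 3.5): the cube is present — its section is the full 6×22.5 rectangle (perimeter 57.00 mm); the cube at (-2.5, -3.5) is not intersected at this z (z outside [16.5, 30.5]); the cube at (16, -2.5) is not intersected at this z (z outside [4, 24]); the cube at (2, 14.5) (footprint 14×14.5) is included at this height (perimeter 57.00 mm); Combining (union): the regions partially overlap (shared area 32.00 mm²), so the edge portions inside another operand are dropped and the merged outline is re-measured after clipping — boundary = 90.00 mm. So its perimeter = 90.00 mm. Layer 19 (z = 4.75): the 6×22.5 cube contributes its full rectangle (perimeter 57.00 mm); the cube at (-2.5, -3.5) does not reach this height (z outside [16.5, 30.5]); the cube at (16, -2.5) (footprint 6.5×20.5) is included at this height (perimeter 54.00 mm); the cube at (2, 14.5) is present — its section is the full 14×14.5 rectangle (perimeter 57.00 mm); Taking the union: the regions partially overlap (shared area 32.00 mm²), so the edge portions inside another operand are dropped and the merged outline is re-measured after clipping — boundary = 137.00 mm. So its perimeter = 137.00 mm. Layer 19 is larger (137.00 vs 90.00 mm).

layer 19 (z = 4.75 mm)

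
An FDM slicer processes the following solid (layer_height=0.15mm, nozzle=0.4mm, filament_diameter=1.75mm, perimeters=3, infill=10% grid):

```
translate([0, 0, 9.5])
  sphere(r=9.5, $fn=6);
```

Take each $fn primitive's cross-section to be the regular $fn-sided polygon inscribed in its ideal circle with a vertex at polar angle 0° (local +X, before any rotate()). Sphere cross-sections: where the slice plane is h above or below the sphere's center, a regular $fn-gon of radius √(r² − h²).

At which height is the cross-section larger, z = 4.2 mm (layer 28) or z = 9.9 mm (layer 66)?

layer 66 (z = 9.9 mm)

Layer 28 (z = 4.2): the r=9.5 sphere contributes a regular 6-gon of circumradius √(9.5²−5.3²) = 7.884 (area = (6/2)·7.884²·sin(360°/6) = 161.50 mm²). So its area = 161.50 mm². Layer 66 (z = 9.9): the r=9.5 sphere slices to a regular 6-gon of circumradius 9.492 (√(r²−h²) with h=0.4 from center) (area = (6/2)·9.492²·sin(360°/6) = 234.06 mm²). So its area = 234.06 mm². Layer 66 is larger (234.06 vs 161.50 mm²).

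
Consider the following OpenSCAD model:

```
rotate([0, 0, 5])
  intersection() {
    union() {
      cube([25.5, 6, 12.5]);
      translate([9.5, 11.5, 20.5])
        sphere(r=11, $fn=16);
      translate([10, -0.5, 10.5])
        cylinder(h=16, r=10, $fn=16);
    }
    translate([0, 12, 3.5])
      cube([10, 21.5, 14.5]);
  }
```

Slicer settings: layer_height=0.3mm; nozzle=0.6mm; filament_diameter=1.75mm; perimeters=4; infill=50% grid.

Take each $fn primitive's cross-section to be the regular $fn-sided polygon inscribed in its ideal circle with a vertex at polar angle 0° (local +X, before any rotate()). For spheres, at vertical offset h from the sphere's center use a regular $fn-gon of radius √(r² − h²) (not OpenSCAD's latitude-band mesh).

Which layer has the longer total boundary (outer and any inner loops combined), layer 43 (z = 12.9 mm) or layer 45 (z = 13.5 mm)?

Layer 43 (z = 12.9): the cube is not intersected at this z (z outside [0, 12.5]); the r=11 sphere at (9.5, 11.5) slices to a regular 16-gon of circumradius 7.952 (√(r²−h²) with h=7.6 from center) (perimeter = 2·16·7.952·sin(180°/16) = 49.65 mm); the cylinder at (10, -0.5): section is a regular 16-gon, circumradius r=10 (perimeter = 2·16·10.000·sin(180°/16) = 62.43 mm); Taking the union: the regions partially overlap (shared area 50.89 mm²), so the edge portions inside another operand are dropped and the merged outline is re-measured after clipping — boundary = 82.93 mm; the 10×21.5 cube at (0, 12) contributes its full rectangle (perimeter 63.00 mm); Taking the intersection: the 10×21.5 cube at (0, 12) partially overlaps that combined region; clipping to the common part keeps 48.15 mm² — boundary = 28.12 mm; (rotated 5° about Z; rotation is an isometry so areas/perimeters/island counts are preserved). So its perimeter = 28.12 mm. Layer 45 (z = 13.5): the cube is not intersected at this z (z outside [0, 12.5]); the r=11 sphere at (9.5, 11.5) slices to a regular 16-gon of circumradius 8.485 (√(r²−h²) with h=7 from center) (perimeter = 2·16·8.485·sin(180°/16) = 52.97 mm); the r=10 cylinder at (10, -0.5) gives a regular 16-gon of circumradius 10 (constant along its height) (perimeter = 2·16·10.000·sin(180°/16) = 62.43 mm); Combining (union): the regions partially overlap (shared area 59.09 mm²), so the edge portions inside another operand are dropped and the merged outline is re-measured after clipping — boundary = 84.21 mm; the 10×21.5 cube at (0, 12) contributes its full rectangle (perimeter 63.00 mm); Keeping only the common overlap: the 10×21.5 cube at (0, 12) partially overlaps that combined region; clipping to the common part keeps 54.86 mm² — boundary = 30.01 mm; (rotated 5° about Z; rotation is an isometry so areas/perimeters/island counts are preserved). So its perimeter = 30.01 mm. Layer 45 is larger (30.01 vs 28.12 mm).

layer 45 (z = 13.5 mm)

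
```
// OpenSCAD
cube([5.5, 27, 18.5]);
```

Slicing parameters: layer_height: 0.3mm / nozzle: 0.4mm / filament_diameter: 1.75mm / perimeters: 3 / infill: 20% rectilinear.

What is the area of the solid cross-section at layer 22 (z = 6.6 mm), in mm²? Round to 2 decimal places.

At z = 6.6 mm: the cube is present — its section is the full 5.5×27 rectangle (area 148.50 mm²). Overall, the cross-section is a single solid region. Net area = 148.50 mm².

148.50 mm²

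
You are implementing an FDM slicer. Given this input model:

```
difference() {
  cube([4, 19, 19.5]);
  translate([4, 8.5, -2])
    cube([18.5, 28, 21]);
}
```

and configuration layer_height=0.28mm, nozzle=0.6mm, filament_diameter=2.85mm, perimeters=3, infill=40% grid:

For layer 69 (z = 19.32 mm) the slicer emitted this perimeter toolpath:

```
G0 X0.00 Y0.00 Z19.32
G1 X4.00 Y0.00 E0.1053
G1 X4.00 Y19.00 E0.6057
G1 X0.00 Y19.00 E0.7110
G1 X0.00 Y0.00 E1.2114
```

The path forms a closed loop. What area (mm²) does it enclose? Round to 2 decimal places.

76.00 mm²

Apply the shoelace formula to the sequence of (X, Y) vertices; enclosed area = 76.00 mm².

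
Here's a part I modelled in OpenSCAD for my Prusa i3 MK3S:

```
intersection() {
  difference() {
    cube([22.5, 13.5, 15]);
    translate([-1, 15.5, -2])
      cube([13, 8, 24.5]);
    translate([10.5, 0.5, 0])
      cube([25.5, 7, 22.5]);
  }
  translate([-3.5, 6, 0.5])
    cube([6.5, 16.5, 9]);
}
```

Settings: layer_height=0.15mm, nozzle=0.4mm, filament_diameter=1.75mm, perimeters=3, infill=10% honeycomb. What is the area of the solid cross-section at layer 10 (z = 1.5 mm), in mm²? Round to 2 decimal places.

22.50 mm²

At z = 1.5 mm: the cube is present — its section is the full 22.5×13.5 rectangle (area 303.75 mm²); the 13×8 cube at (-1, 15.5) contributes its full rectangle (area 104.00 mm²); the cube at (10.5, 0.5) (footprint 25.5×7) is included at this height (area 178.50 mm²); Subtracting the remaining from the first: starting from the 22.5×13.5 cube (303.75 mm²), the 13×8 cube at (-1, 15.5) misses the remaining region (no effect); the 25.5×7 cube at (10.5, 0.5) partially overlaps it — only the 84.00 mm² overlap (of its 178.50 mm²) is removed, clipping the outline — area = 219.75 mm²; the 6.5×16.5 cube at (-3.5, 6) contributes its full rectangle (area 107.25 mm²); Taking the intersection: the 6.5×16.5 cube at (-3.5, 6) partially overlaps that combined region; clipping to the common part keeps 22.50 mm² — area = 22.50 mm². Overall, the cross-section is a single solid region. Net area = 22.50 mm².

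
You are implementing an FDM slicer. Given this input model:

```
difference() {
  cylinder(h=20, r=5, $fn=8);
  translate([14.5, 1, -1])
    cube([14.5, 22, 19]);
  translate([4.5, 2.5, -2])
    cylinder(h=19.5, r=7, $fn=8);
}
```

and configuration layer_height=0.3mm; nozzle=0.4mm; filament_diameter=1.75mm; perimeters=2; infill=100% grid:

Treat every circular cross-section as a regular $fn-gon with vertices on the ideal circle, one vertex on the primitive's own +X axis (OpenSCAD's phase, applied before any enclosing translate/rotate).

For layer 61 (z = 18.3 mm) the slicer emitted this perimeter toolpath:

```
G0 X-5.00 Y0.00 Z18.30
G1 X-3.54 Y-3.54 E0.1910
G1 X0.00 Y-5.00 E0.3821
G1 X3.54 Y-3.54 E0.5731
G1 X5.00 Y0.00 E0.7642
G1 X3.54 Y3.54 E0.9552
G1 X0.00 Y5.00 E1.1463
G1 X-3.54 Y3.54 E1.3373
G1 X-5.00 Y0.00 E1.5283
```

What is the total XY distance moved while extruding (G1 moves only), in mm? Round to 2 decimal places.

Sum the Euclidean lengths of each G1 segment: total = 30.63 mm.

30.63 mm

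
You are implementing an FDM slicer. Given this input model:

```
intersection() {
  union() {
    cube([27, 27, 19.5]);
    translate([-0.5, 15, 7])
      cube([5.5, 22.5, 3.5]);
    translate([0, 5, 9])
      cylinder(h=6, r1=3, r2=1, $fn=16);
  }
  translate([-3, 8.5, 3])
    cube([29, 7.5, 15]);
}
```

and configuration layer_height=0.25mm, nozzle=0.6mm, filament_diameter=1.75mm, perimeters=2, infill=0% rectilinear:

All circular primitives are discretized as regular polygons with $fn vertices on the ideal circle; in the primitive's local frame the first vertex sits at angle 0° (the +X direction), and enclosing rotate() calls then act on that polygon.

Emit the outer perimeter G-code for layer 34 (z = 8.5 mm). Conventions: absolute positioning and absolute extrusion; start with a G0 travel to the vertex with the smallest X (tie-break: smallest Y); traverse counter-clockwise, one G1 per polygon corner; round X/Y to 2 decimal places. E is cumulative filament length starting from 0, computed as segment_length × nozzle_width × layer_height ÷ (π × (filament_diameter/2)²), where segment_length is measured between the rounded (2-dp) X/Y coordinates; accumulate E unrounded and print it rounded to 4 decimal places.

G0 X-0.50 Y15.00 Z8.50
G1 X0.00 Y15.00 E0.0312
G1 X0.00 Y8.50 E0.4365
G1 X26.00 Y8.50 E2.0580
G1 X26.00 Y16.00 E2.5257
G1 X-0.50 Y16.00 E4.1783
G1 X-0.50 Y15.00 E4.2407

At z = 8.5 mm: the cube is present — its section is the full 27×27 rectangle; the cube at (-0.5, 15) is present — its section is the full 5.5×22.5 rectangle; the cone at (0, 5) is absent (z outside [9, 15]); Merging all regions: the regions partially overlap (shared area 60.00 mm²), so overlapping operands fuse into one piece — 1 connected region; the cube at (-3, 8.5) (footprint 29×7.5) is included at this height; After intersecting: the 29×7.5 cube at (-3, 8.5) partially overlaps the result so far; clipping to the common part keeps 195.50 mm² — 1 connected region. The outline is a single polygon with 6 vertices. Extrusion per mm of travel: 0.6 × 0.25 / (π × 0.875²) = 0.062363. Accumulating E over each segment gives final E = 4.2407.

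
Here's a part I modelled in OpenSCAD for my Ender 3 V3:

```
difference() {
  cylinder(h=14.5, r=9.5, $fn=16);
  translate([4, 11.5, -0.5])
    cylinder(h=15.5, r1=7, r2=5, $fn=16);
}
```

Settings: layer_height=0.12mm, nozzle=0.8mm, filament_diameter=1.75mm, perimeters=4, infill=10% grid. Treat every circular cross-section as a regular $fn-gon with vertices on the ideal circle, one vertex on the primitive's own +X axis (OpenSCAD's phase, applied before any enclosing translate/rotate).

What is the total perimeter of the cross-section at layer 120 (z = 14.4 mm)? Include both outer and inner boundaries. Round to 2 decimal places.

59.96 mm

At z = 14.4 mm: the r=9.5 cylinder contributes a regular 16-gon of circumradius 9.5 (perimeter = 2·16·9.500·sin(180°/16) = 59.31 mm); the cone at (4, 11.5) contributes a regular 16-gon of circumradius 5.077 (interpolated between r1=7 and r2=5 at t=0.961) (perimeter = 2·16·5.077·sin(180°/16) = 31.70 mm); Taking the first minus the rest: starting from the r=9.5 cylinder, the cone at (4, 11.5) partially overlaps it — only the 10.85 mm² overlap (of its 78.93 mm²) is removed, clipping the outline — boundary = 59.96 mm. Overall, the cross-section is a single solid region. Total boundary length (outer) = 59.96 mm.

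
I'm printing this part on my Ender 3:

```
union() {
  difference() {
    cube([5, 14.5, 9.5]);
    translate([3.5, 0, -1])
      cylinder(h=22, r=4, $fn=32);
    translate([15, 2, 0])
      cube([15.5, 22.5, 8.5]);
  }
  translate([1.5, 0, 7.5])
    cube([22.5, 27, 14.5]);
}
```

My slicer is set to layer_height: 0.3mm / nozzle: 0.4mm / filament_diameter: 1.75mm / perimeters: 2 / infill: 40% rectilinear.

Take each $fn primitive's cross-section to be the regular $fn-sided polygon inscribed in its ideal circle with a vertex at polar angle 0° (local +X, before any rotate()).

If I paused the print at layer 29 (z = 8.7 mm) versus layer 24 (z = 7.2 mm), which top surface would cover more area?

Layer 29 (z = 8.7): the 5×14.5 cube contributes its full rectangle (area 72.50 mm²); the r=4 cylinder at (3.5, 0) gives a regular 32-gon of circumradius 4 (constant along its height) (area = (32/2)·4.000²·sin(360°/32) = 49.94 mm²); the cube at (15, 2) is not intersected at this z (z outside [0, 8.5]); Taking the first minus the rest: starting from the 5×14.5 cube (72.50 mm²), the r=4 cylinder at (3.5, 0) partially overlaps it — only the 17.69 mm² overlap (of its 49.94 mm²) is removed, clipping the outline — area = 54.81 mm²; the 22.5×27 cube at (1.5, 0) contributes its full rectangle (area 607.50 mm²); Merging all regions: the regions partially overlap — summed areas 662.31 mm² minus the doubly-counted overlap 37.29 mm² gives 625.02 mm² — area = 625.02 mm². So its area = 625.02 mm². Layer 24 (z = 7.2): the cube is present — its section is the full 5×14.5 rectangle (area 72.50 mm²); the cylinder at (3.5, 0): section is a regular 32-gon, circumradius r=4 (area = (32/2)·4.000²·sin(360°/32) = 49.94 mm²); the 15.5×22.5 cube at (15, 2) contributes its full rectangle (area 348.75 mm²); Taking the first minus the rest: starting from the 5×14.5 cube (72.50 mm²), the r=4 cylinder at (3.5, 0) partially overlaps it — only the 17.69 mm² overlap (of its 49.94 mm²) is removed, clipping the outline; the 15.5×22.5 cube at (15, 2) misses the remaining region (no effect) — area = 54.81 mm²; the cube at (1.5, 0) does not reach this height (z outside [7.5, 22]); Combining (union): only that combined region is present, so the union is just that shape — area = 54.81 mm². So its area = 54.81 mm². Layer 29 is larger (625.02 vs 54.81 mm²).

layer 29 (z = 8.7 mm)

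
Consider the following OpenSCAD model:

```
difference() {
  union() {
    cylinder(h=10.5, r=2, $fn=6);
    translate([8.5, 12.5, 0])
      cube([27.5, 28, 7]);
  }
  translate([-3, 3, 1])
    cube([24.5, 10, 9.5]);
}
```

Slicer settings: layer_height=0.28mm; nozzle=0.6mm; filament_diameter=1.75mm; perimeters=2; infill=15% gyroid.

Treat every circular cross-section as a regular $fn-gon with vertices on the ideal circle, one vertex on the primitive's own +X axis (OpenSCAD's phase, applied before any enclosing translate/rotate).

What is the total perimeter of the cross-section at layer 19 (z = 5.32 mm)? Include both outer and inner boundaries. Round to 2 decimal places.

At z = 5.32 mm: the r=2 cylinder gives a regular 6-gon of circumradius 2 (constant along its height) (perimeter = 2·6·2.000·sin(180°/6) = 12.00 mm); the cube at (8.5, 12.5) (footprint 27.5×28) is included at this height (perimeter 111.00 mm); Taking the union: the 2 present regions are separate (no shared area or edge), so areas and boundary lengths simply add and each stays a separate island — boundary = 123.00 mm; the cube at (-3, 3) (footprint 24.5×10) is included at this height (perimeter 69.00 mm); Subtracting the remaining from the first: starting from that combined region, the 24.5×10 cube at (-3, 3) partially overlaps it — only the 6.50 mm² overlap (of its 245.00 mm²) is removed, clipping the outline — boundary = 123.00 mm. Overall, the cross-section has 2 separate islands. Total boundary length (outer) = 123.00 mm.

123.00 mm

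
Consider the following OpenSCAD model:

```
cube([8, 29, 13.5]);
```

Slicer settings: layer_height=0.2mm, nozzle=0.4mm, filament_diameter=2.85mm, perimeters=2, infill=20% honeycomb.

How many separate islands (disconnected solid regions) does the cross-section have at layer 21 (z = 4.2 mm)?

At z = 4.2 mm: the cube (footprint 8×29) is included at this height. Overall, the cross-section is a single solid region. Island count = 1.

1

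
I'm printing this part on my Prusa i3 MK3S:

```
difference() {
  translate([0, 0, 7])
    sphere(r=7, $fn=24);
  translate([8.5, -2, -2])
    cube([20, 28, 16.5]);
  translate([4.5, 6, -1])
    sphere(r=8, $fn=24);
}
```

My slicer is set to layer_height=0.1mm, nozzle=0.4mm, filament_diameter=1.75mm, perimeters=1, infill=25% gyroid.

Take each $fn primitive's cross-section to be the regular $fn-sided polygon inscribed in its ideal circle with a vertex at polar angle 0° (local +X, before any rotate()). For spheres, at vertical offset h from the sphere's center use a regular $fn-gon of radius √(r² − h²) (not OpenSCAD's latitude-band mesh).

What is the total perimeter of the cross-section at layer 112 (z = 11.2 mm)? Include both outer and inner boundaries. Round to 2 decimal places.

At z = 11.2 mm: the sphere: section is a regular 24-gon, circumradius = √(r²−h²) = √(7²−4.2²) = 5.600 (perimeter = 2·24·5.600·sin(180°/24) = 35.09 mm); the cube at (8.5, -2) (footprint 20×28) is included at this height (perimeter 96.00 mm); the sphere at (4.5, 6) is not intersected at this z (|z−center|=12.200 > r=8); Subtracting the remaining from the first: starting from the r=7 sphere, the 20×28 cube at (8.5, -2) misses the remaining region (no effect) — boundary = 35.09 mm. Overall, the cross-section is a single solid region. Total boundary length (outer) = 35.09 mm.

35.09 mm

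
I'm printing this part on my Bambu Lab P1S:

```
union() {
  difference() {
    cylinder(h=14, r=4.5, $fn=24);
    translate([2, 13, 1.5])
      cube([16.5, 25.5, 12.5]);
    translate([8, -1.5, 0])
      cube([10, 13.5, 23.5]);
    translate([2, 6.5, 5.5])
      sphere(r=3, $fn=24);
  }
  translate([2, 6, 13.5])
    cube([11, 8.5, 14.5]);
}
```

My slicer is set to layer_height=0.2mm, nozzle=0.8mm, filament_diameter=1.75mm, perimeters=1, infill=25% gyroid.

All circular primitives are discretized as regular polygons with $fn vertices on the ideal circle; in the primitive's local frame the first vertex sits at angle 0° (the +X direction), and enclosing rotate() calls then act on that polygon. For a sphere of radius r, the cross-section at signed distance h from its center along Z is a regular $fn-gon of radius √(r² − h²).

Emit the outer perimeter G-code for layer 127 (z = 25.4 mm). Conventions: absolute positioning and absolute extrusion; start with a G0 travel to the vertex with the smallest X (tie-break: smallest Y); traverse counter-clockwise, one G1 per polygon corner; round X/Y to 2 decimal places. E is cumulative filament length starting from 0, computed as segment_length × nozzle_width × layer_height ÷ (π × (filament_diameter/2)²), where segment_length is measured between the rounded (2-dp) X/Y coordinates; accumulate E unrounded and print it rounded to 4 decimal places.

At z = 25.4 mm: the cylinder is absent (z outside [0, 14]); the cube at (2, 13) is not intersected at this z (z outside [1.5, 14]); the cube at (8, -1.5) is not intersected at this z (z outside [0, 23.5]); the sphere at (2, 6.5) does not reach this height (|z−center|=19.900 > r=3); After the difference (first − rest): the first operand is absent here, so nothing remains; the cube at (2, 6) is present — its section is the full 11×8.5 rectangle; Combining (union): only the 11×8.5 cube at (2, 6) is present, so the union is just that shape — 1 connected region. The outline is a single polygon with 4 vertices. Extrusion per mm of travel: 0.8 × 0.2 / (π × 0.875²) = 0.066520. Accumulating E over each segment gives final E = 2.5943.

G0 X2.00 Y6.00 Z25.40
G1 X13.00 Y6.00 E0.7317
G1 X13.00 Y14.50 E1.2971
G1 X2.00 Y14.50 E2.0289
G1 X2.00 Y6.00 E2.5943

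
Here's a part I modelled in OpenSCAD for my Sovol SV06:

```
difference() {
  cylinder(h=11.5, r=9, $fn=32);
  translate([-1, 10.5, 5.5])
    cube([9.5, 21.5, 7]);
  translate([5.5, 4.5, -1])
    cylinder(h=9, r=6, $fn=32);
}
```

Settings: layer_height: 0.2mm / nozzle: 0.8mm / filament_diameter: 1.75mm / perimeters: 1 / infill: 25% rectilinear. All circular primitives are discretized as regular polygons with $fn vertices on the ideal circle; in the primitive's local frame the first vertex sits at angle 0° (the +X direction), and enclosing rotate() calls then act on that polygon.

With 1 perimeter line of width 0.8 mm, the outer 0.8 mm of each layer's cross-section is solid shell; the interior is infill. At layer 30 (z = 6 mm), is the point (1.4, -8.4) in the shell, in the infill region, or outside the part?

At z = 6 mm: the r=9 cylinder contributes a regular 32-gon of circumradius 9; the 9.5×21.5 cube at (-1, 10.5) contributes its full rectangle; the r=6 cylinder at (5.5, 4.5) contributes a regular 32-gon of circumradius 6; Subtracting the remaining from the first: starting from the r=9 cylinder, the 9.5×21.5 cube at (-1, 10.5) misses the remaining region (no effect); the r=6 cylinder at (5.5, 4.5) partially overlaps it — only the 69.92 mm² overlap (of its 112.37 mm²) is removed, clipping the outline — 1 connected region. Overall, the cross-section is a single solid region. The nearest boundary edge runs (1.76, -8.83)→(-0.00, -9.00); distance from the point to it = 0.46 mm. The point is inside the cross-section, 0.46 mm from the nearest boundary — within the 0.8 mm shell band (1 × 0.8).

shell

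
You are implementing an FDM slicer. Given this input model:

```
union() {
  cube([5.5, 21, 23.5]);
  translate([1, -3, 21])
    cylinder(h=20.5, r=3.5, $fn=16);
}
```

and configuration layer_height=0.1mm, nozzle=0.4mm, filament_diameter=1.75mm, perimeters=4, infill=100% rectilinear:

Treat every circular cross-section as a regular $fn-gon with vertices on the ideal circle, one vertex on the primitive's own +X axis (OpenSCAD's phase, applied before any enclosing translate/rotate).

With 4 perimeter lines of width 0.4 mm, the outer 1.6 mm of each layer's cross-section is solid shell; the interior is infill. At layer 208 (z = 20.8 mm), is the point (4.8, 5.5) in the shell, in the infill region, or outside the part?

shell

At z = 20.8 mm: the cube is present — its section is the full 5.5×21 rectangle; the cylinder at (1, -3) does not reach this height (z outside [21, 41.5]); Merging all regions: only the 5.5×21 cube is present, so the union is just that shape — 1 connected region. Overall, the cross-section is a single solid region. The nearest boundary edge runs (5.50, 0.00)→(5.50, 21.00); distance from the point to it = 0.70 mm. The point is inside the cross-section, 0.70 mm from the nearest boundary — within the 1.6 mm shell band (4 × 0.4).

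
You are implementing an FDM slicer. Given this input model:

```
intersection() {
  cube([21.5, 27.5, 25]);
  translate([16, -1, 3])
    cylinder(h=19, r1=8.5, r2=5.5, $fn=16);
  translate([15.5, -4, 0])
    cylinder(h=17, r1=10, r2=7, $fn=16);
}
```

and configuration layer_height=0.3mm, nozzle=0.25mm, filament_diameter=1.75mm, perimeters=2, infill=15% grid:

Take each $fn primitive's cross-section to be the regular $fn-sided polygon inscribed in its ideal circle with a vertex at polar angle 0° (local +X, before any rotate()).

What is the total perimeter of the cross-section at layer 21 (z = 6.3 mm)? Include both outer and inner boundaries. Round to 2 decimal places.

At z = 6.3 mm: the 21.5×27.5 cube contributes its full rectangle (perimeter 98.00 mm); the cone at (16, -1) contributes a regular 16-gon of circumradius 7.979 (interpolated between r1=8.5 and r2=5.5 at t=0.174) (perimeter = 2·16·7.979·sin(180°/16) = 49.81 mm); the cone at (15.5, -4): at t=0.371 of its height the radius interpolates to r₁+(r₂−r₁)t = 8.888, giving a regular 16-gon of that circumradius (perimeter = 2·16·8.888·sin(180°/16) = 55.49 mm); After intersecting: the cone at (16, -1) partially overlaps the 21.5×27.5 cube; clipping to the common part keeps 74.82 mm²; the cone at (15.5, -4) partially overlaps the running intersection; clipping to the common part keeps 50.45 mm² — boundary = 31.83 mm. Overall, the cross-section is a single solid region. Total boundary length (outer) = 31.83 mm.

31.83 mm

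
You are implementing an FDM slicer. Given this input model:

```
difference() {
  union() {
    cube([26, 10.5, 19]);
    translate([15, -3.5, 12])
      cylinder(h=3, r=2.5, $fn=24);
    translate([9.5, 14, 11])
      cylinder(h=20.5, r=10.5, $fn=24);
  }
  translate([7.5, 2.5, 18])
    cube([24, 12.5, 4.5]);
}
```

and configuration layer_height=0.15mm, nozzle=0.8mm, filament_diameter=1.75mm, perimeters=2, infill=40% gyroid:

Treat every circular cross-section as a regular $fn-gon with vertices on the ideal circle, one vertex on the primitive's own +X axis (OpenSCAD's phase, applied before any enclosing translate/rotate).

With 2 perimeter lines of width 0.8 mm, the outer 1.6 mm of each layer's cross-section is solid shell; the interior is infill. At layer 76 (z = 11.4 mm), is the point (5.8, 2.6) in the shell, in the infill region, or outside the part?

At z = 11.4 mm: the 26×10.5 cube contributes its full rectangle; the cylinder at (15, -3.5) is not intersected at this z (z outside [12, 15]); the r=10.5 cylinder at (9.5, 14) gives a regular 24-gon of circumradius 10.5 (constant along its height); Merging all regions: the regions partially overlap (shared area 99.37 mm²), so overlapping operands fuse into one piece — 1 connected region; the cube at (7.5, 2.5) is absent (z outside [18, 22.5]); After the difference (first − rest): none of the subtracted shapes is present at this height, so the result so far is unchanged — 1 connected region. Overall, the cross-section is a single solid region. The nearest boundary edge runs (26.00, 0.00)→(0.00, 0.00); distance from the point to it = 2.60 mm. The point is inside the cross-section and 2.60 mm from the nearest boundary — more than the 1.6 mm shell width (2 × 0.8), so it's in the infill interior.

infill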